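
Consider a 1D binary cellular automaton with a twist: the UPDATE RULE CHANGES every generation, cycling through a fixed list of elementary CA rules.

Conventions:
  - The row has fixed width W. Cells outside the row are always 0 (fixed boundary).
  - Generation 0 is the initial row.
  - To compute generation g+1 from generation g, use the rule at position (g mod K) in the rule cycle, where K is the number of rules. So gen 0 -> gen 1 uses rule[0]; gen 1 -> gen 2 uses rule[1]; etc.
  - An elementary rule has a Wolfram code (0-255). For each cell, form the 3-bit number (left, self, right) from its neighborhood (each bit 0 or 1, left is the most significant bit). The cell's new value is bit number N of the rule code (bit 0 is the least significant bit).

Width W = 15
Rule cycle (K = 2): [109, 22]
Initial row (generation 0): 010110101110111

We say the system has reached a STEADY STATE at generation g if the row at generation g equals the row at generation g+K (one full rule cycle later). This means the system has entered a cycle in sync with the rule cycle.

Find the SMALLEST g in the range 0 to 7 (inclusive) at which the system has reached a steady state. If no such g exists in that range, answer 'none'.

Answer: 2

Derivation:
Gen 0: 010110101110111
Gen 1 (rule 109): 011111111011101
Gen 2 (rule 22): 100000000000001
Gen 3 (rule 109): 101111111111101
Gen 4 (rule 22): 100000000000001
Gen 5 (rule 109): 101111111111101
Gen 6 (rule 22): 100000000000001
Gen 7 (rule 109): 101111111111101
Gen 8 (rule 22): 100000000000001
Gen 9 (rule 109): 101111111111101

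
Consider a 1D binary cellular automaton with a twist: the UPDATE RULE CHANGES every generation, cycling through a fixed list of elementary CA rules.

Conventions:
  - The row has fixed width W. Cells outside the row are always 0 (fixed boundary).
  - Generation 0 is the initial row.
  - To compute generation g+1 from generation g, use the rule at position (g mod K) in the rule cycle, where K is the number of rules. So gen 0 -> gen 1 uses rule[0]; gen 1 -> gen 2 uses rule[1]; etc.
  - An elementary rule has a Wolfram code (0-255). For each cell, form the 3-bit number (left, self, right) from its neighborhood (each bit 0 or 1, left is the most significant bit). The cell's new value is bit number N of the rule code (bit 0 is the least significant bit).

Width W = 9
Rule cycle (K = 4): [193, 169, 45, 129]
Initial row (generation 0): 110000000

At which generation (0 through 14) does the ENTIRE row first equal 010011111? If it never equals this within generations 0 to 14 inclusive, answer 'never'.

Answer: never

Derivation:
Gen 0: 110000000
Gen 1 (rule 193): 010111111
Gen 2 (rule 169): 001111110
Gen 3 (rule 45): 101000000
Gen 4 (rule 129): 000011111
Gen 5 (rule 193): 111001111
Gen 6 (rule 169): 110001110
Gen 7 (rule 45): 100101000
Gen 8 (rule 129): 000000011
Gen 9 (rule 193): 111111001
Gen 10 (rule 169): 111110000
Gen 11 (rule 45): 100000111
Gen 12 (rule 129): 001110010
Gen 13 (rule 193): 100110000
Gen 14 (rule 169): 000100111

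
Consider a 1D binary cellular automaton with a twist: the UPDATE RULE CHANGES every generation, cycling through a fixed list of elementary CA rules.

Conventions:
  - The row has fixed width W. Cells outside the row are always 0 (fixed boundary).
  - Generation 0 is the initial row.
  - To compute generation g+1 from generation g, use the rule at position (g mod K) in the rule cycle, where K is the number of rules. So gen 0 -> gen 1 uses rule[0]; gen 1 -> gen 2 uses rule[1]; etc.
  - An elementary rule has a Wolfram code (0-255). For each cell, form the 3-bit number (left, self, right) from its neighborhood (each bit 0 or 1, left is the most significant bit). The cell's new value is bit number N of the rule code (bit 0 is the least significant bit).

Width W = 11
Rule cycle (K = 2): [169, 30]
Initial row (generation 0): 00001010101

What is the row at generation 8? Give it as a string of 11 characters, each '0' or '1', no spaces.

Gen 0: 00001010101
Gen 1 (rule 169): 11100101010
Gen 2 (rule 30): 10011101011
Gen 3 (rule 169): 00011010110
Gen 4 (rule 30): 00110010101
Gen 5 (rule 169): 10100001010
Gen 6 (rule 30): 10110011011
Gen 7 (rule 169): 01100010110
Gen 8 (rule 30): 11010110101

Answer: 11010110101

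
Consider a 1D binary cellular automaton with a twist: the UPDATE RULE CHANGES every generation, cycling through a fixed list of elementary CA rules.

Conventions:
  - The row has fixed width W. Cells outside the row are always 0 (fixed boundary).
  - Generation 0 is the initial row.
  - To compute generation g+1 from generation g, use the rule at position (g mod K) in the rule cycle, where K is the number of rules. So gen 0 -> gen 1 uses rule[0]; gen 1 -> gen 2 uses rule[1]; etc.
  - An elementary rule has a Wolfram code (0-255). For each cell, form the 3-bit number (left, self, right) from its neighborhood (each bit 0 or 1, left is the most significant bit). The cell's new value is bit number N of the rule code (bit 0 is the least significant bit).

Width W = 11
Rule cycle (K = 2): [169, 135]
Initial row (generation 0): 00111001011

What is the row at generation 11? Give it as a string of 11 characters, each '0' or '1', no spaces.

Answer: 01001001001

Derivation:
Gen 0: 00111001011
Gen 1 (rule 169): 10110000110
Gen 2 (rule 135): 10000111000
Gen 3 (rule 169): 00110110011
Gen 4 (rule 135): 11000000100
Gen 5 (rule 169): 10011110001
Gen 6 (rule 135): 10101100111
Gen 7 (rule 169): 01011000110
Gen 8 (rule 135): 11000011000
Gen 9 (rule 169): 10011010011
Gen 10 (rule 135): 10100010100
Gen 11 (rule 169): 01001001001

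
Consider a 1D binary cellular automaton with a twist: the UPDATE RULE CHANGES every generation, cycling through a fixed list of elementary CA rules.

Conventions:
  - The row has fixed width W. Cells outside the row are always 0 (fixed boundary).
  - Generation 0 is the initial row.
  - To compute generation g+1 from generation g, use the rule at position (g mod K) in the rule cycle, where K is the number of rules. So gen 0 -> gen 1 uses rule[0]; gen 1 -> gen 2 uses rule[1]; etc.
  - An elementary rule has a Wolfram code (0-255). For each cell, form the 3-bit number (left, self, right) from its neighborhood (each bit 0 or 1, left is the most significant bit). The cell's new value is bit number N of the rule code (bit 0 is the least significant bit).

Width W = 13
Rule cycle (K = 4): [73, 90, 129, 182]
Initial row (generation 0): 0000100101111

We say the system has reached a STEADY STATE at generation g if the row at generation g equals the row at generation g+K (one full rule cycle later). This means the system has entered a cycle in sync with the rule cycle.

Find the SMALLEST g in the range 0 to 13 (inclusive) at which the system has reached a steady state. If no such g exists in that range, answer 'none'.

Gen 0: 0000100101111
Gen 1 (rule 73): 1110000001001
Gen 2 (rule 90): 1011000010110
Gen 3 (rule 129): 0000011000000
Gen 4 (rule 182): 0000100100000
Gen 5 (rule 73): 1110000001111
Gen 6 (rule 90): 1011000011001
Gen 7 (rule 129): 0000011000000
Gen 8 (rule 182): 0000100100000
Gen 9 (rule 73): 1110000001111
Gen 10 (rule 90): 1011000011001
Gen 11 (rule 129): 0000011000000
Gen 12 (rule 182): 0000100100000
Gen 13 (rule 73): 1110000001111
Gen 14 (rule 90): 1011000011001
Gen 15 (rule 129): 0000011000000
Gen 16 (rule 182): 0000100100000
Gen 17 (rule 73): 1110000001111

Answer: 3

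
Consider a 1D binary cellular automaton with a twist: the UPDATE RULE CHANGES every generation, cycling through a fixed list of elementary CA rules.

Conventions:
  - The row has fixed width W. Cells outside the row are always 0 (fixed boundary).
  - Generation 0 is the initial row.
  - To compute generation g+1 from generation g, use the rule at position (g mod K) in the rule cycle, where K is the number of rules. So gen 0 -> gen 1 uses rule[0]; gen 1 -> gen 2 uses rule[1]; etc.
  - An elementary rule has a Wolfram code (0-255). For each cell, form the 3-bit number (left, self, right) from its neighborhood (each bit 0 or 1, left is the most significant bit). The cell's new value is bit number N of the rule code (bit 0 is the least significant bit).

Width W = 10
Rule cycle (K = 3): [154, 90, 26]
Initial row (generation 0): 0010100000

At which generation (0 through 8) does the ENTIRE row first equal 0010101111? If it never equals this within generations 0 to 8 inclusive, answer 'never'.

Gen 0: 0010100000
Gen 1 (rule 154): 0100010000
Gen 2 (rule 90): 1010101000
Gen 3 (rule 26): 0000000100
Gen 4 (rule 154): 0000001010
Gen 5 (rule 90): 0000010001
Gen 6 (rule 26): 0000101010
Gen 7 (rule 154): 0001000001
Gen 8 (rule 90): 0010100010

Answer: never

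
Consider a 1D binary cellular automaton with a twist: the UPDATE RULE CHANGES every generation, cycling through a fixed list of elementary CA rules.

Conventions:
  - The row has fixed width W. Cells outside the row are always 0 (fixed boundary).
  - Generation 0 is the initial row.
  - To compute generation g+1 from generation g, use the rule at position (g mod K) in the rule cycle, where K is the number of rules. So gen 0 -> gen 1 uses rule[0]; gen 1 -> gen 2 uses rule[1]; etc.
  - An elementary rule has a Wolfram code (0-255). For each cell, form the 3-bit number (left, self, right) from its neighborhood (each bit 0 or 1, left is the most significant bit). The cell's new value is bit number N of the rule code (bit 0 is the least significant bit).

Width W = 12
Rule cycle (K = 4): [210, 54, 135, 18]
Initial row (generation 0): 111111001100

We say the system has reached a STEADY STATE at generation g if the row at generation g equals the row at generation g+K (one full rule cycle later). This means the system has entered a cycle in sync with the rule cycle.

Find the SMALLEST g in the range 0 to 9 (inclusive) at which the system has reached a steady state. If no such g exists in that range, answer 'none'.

Answer: 4

Derivation:
Gen 0: 111111001100
Gen 1 (rule 210): 011111110110
Gen 2 (rule 54): 100000001001
Gen 3 (rule 135): 101111111011
Gen 4 (rule 18): 000000000000
Gen 5 (rule 210): 000000000000
Gen 6 (rule 54): 000000000000
Gen 7 (rule 135): 111111111111
Gen 8 (rule 18): 000000000000
Gen 9 (rule 210): 000000000000
Gen 10 (rule 54): 000000000000
Gen 11 (rule 135): 111111111111
Gen 12 (rule 18): 000000000000
Gen 13 (rule 210): 000000000000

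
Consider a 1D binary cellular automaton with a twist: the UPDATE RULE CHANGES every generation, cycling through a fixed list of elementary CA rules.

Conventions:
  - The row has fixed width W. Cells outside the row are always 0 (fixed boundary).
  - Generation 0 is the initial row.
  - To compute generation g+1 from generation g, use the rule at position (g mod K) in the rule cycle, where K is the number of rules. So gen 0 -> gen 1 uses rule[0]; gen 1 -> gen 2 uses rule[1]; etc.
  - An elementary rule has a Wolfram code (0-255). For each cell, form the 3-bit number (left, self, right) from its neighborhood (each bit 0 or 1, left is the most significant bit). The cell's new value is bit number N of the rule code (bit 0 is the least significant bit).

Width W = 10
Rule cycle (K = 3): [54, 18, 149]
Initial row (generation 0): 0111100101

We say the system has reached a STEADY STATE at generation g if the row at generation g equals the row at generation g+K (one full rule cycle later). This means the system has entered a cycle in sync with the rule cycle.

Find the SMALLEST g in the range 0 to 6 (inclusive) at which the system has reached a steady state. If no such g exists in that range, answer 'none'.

Gen 0: 0111100101
Gen 1 (rule 54): 1000011111
Gen 2 (rule 18): 0100100000
Gen 3 (rule 149): 0110111111
Gen 4 (rule 54): 1001000000
Gen 5 (rule 18): 0110100000
Gen 6 (rule 149): 0000111111
Gen 7 (rule 54): 0001000000
Gen 8 (rule 18): 0010100000
Gen 9 (rule 149): 1010111111

Answer: none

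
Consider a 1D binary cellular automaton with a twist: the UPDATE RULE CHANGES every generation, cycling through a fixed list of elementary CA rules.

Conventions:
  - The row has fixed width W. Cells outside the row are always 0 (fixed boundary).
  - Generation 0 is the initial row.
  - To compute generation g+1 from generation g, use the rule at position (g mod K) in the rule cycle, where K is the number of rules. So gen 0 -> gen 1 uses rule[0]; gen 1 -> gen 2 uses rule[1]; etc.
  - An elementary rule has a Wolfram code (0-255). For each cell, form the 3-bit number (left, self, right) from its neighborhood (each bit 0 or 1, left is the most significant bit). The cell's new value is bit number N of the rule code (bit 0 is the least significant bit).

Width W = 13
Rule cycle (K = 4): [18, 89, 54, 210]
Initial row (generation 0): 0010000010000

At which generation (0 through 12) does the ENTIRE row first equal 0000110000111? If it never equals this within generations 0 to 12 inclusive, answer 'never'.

Gen 0: 0010000010000
Gen 1 (rule 18): 0101000101000
Gen 2 (rule 89): 0000110000111
Gen 3 (rule 54): 0001001001000
Gen 4 (rule 210): 0010110110100
Gen 5 (rule 18): 0100000000010
Gen 6 (rule 89): 0011111111001
Gen 7 (rule 54): 0100000000111
Gen 8 (rule 210): 1010000001011
Gen 9 (rule 18): 0001000010000
Gen 10 (rule 89): 1100111001111
Gen 11 (rule 54): 0011000110000
Gen 12 (rule 210): 0101101011000

Answer: 2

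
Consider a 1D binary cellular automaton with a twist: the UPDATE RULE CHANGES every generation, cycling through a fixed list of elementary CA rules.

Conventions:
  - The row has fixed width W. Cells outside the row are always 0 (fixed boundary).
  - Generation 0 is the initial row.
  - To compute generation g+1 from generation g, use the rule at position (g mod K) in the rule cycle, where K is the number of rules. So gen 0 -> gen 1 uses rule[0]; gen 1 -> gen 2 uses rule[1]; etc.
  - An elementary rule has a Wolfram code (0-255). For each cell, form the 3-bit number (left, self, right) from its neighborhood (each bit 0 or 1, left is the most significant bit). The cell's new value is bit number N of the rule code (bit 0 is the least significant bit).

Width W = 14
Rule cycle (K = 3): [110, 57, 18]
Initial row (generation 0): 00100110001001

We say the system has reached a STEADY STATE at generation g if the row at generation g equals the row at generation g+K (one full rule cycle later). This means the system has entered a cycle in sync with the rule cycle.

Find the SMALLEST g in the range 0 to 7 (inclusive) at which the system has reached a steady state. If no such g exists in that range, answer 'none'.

Answer: 3

Derivation:
Gen 0: 00100110001001
Gen 1 (rule 110): 01101110011011
Gen 2 (rule 57): 01011001010110
Gen 3 (rule 18): 10000110000001
Gen 4 (rule 110): 10001110000011
Gen 5 (rule 57): 01101001111010
Gen 6 (rule 18): 10000110000001
Gen 7 (rule 110): 10001110000011
Gen 8 (rule 57): 01101001111010
Gen 9 (rule 18): 10000110000001
Gen 10 (rule 110): 10001110000011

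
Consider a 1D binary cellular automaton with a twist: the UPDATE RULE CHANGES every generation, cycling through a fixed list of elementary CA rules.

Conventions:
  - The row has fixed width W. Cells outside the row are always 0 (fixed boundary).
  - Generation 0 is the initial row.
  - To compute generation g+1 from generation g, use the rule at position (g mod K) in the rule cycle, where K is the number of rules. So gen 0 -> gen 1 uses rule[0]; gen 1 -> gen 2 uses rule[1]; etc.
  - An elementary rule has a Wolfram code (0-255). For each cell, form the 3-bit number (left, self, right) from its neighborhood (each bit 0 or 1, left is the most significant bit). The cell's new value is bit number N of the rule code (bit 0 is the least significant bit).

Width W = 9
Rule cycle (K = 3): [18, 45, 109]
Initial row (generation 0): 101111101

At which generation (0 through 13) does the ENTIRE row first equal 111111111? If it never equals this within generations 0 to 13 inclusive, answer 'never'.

Answer: 2

Derivation:
Gen 0: 101111101
Gen 1 (rule 18): 000000000
Gen 2 (rule 45): 111111111
Gen 3 (rule 109): 100000001
Gen 4 (rule 18): 010000010
Gen 5 (rule 45): 010111010
Gen 6 (rule 109): 011101110
Gen 7 (rule 18): 100000001
Gen 8 (rule 45): 101111101
Gen 9 (rule 109): 111000111
Gen 10 (rule 18): 000101000
Gen 11 (rule 45): 110111011
Gen 12 (rule 109): 111101111
Gen 13 (rule 18): 000000000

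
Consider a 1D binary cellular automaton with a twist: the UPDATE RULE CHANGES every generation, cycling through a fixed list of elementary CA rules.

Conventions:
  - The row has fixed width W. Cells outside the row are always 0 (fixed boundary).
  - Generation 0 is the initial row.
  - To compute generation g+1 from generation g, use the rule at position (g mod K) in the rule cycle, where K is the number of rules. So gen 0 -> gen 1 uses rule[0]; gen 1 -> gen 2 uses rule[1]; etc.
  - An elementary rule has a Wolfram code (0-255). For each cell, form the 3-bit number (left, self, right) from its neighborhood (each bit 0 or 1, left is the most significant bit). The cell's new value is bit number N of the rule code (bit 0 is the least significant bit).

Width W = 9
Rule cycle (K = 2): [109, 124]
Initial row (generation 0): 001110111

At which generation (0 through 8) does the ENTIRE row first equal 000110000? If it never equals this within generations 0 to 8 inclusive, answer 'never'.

Answer: never

Derivation:
Gen 0: 001110111
Gen 1 (rule 109): 101011101
Gen 2 (rule 124): 111110111
Gen 3 (rule 109): 100011101
Gen 4 (rule 124): 110010111
Gen 5 (rule 109): 110011101
Gen 6 (rule 124): 111010111
Gen 7 (rule 109): 101111101
Gen 8 (rule 124): 111000111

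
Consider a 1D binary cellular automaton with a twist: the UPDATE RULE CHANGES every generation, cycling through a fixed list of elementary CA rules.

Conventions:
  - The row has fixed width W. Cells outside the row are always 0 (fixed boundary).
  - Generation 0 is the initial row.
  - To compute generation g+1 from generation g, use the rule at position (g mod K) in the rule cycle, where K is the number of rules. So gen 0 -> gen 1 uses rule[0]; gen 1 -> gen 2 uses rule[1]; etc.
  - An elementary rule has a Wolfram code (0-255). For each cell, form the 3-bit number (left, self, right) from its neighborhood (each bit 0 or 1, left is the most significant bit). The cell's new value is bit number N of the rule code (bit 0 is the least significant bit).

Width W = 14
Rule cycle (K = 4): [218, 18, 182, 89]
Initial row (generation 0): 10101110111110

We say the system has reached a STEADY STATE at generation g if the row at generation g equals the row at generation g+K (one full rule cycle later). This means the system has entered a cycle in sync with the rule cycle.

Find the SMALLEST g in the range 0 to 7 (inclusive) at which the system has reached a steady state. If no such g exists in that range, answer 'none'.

Gen 0: 10101110111110
Gen 1 (rule 218): 00001110111111
Gen 2 (rule 18): 00010000000000
Gen 3 (rule 182): 00111000000000
Gen 4 (rule 89): 10101111111111
Gen 5 (rule 218): 00001111111111
Gen 6 (rule 18): 00010000000000
Gen 7 (rule 182): 00111000000000
Gen 8 (rule 89): 10101111111111
Gen 9 (rule 218): 00001111111111
Gen 10 (rule 18): 00010000000000
Gen 11 (rule 182): 00111000000000

Answer: 2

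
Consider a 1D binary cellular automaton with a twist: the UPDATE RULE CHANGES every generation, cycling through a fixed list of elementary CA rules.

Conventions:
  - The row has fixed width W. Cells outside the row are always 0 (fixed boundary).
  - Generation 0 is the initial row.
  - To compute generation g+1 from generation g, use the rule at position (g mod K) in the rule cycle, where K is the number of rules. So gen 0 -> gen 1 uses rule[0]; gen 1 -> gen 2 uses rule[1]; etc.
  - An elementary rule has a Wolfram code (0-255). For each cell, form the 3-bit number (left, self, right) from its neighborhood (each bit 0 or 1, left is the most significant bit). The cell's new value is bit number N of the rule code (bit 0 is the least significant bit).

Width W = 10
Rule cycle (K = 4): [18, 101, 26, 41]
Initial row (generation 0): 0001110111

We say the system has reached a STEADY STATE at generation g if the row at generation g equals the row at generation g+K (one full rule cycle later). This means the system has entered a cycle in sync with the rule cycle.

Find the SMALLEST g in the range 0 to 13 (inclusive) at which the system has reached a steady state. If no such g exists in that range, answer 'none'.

Gen 0: 0001110111
Gen 1 (rule 18): 0010000000
Gen 2 (rule 101): 1010111111
Gen 3 (rule 26): 0000100000
Gen 4 (rule 41): 1110001111
Gen 5 (rule 18): 0001010000
Gen 6 (rule 101): 1101110111
Gen 7 (rule 26): 1001000100
Gen 8 (rule 41): 0000010001
Gen 9 (rule 18): 0000101010
Gen 10 (rule 101): 1110111110
Gen 11 (rule 26): 1000100001
Gen 12 (rule 41): 0010001100
Gen 13 (rule 18): 0101010010
Gen 14 (rule 101): 0111110010
Gen 15 (rule 26): 1100001101
Gen 16 (rule 41): 1001101010
Gen 17 (rule 18): 0110000001

Answer: none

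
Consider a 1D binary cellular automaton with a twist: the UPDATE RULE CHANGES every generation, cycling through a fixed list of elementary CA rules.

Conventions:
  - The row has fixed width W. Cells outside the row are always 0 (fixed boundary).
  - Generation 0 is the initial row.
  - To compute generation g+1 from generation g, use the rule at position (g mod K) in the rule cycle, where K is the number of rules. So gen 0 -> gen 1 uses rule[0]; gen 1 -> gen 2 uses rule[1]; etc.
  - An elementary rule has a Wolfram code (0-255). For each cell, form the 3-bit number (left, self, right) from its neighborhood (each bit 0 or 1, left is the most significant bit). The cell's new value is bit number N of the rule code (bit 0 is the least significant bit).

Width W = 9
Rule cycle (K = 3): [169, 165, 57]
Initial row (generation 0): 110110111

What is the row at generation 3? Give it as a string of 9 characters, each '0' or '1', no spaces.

Gen 0: 110110111
Gen 1 (rule 169): 101101110
Gen 2 (rule 165): 110010100
Gen 3 (rule 57): 101001011

Answer: 101001011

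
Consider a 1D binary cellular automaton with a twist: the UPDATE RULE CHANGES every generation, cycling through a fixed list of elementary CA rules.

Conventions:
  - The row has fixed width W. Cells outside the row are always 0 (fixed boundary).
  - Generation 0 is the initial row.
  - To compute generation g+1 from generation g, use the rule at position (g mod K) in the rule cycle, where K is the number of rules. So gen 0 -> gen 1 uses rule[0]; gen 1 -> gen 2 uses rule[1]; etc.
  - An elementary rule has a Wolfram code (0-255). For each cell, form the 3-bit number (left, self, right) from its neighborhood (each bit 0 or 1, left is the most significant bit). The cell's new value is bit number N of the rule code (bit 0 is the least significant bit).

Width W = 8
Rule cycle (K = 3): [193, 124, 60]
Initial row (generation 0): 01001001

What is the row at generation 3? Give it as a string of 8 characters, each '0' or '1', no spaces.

Answer: 00000000

Derivation:
Gen 0: 01001001
Gen 1 (rule 193): 00000000
Gen 2 (rule 124): 00000000
Gen 3 (rule 60): 00000000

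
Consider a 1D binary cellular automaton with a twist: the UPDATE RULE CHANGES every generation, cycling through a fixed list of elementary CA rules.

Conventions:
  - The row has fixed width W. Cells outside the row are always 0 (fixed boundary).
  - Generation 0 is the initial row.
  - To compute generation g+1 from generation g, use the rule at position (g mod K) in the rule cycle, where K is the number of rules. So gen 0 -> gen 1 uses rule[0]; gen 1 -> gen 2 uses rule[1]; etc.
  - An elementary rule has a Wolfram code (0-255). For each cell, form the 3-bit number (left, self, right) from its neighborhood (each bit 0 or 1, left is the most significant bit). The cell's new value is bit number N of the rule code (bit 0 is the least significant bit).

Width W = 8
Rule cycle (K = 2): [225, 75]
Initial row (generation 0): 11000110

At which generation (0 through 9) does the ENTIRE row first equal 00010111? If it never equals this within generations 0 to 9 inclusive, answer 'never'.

Answer: never

Derivation:
Gen 0: 11000110
Gen 1 (rule 225): 01010010
Gen 2 (rule 75): 10000100
Gen 3 (rule 225): 00110001
Gen 4 (rule 75): 11110110
Gen 5 (rule 225): 01111010
Gen 6 (rule 75): 11001000
Gen 7 (rule 225): 01000011
Gen 8 (rule 75): 10011111
Gen 9 (rule 225): 00001111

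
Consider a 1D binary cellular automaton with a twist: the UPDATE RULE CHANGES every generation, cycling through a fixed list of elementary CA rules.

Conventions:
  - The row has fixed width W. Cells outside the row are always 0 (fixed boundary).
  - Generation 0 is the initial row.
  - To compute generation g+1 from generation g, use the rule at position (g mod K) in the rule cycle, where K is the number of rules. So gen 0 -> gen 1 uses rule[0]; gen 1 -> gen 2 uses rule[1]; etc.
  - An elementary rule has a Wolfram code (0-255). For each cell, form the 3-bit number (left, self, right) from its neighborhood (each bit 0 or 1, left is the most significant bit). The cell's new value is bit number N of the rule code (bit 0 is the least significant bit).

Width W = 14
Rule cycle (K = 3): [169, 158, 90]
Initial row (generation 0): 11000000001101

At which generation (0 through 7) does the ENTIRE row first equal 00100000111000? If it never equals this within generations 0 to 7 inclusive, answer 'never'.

Answer: never

Derivation:
Gen 0: 11000000001101
Gen 1 (rule 169): 10011111101010
Gen 2 (rule 158): 11111111001011
Gen 3 (rule 90): 10000001110011
Gen 4 (rule 169): 00111101100010
Gen 5 (rule 158): 01111001010111
Gen 6 (rule 90): 11001110000101
Gen 7 (rule 169): 10001100110010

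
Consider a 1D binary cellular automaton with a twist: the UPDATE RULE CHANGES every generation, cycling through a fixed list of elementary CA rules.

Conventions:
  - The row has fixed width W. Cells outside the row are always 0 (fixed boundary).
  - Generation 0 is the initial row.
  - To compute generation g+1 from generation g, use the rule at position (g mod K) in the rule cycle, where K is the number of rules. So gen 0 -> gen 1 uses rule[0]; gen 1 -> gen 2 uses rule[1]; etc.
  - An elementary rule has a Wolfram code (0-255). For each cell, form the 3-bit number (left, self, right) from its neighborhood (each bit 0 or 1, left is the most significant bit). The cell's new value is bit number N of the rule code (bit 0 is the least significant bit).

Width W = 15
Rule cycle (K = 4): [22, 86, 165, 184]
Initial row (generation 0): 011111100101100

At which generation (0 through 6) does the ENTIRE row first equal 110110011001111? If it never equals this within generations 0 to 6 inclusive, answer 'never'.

Gen 0: 011111100101100
Gen 1 (rule 22): 100000011100010
Gen 2 (rule 86): 110000100110111
Gen 3 (rule 165): 000110100001010
Gen 4 (rule 184): 000101010000101
Gen 5 (rule 22): 001101011001101
Gen 6 (rule 86): 010101001110101

Answer: never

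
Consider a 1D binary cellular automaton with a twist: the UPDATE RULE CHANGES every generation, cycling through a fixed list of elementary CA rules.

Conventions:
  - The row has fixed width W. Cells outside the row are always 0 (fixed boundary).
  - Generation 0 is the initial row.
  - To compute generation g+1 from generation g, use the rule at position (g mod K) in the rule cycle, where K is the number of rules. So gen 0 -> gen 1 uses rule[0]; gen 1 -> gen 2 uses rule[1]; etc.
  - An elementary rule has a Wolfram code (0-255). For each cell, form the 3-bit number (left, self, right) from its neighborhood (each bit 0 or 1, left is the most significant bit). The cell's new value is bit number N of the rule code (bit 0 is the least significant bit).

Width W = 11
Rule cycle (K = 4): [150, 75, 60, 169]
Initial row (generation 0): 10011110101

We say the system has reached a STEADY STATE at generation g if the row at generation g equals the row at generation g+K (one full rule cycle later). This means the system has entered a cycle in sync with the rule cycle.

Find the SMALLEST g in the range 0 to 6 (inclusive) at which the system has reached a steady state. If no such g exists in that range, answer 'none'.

Gen 0: 10011110101
Gen 1 (rule 150): 11101100101
Gen 2 (rule 75): 10101101000
Gen 3 (rule 60): 11111011100
Gen 4 (rule 169): 11110111001
Gen 5 (rule 150): 01100010111
Gen 6 (rule 75): 11101100101
Gen 7 (rule 60): 10011010111
Gen 8 (rule 169): 00010101110
Gen 9 (rule 150): 00110100101
Gen 10 (rule 75): 11110001000

Answer: none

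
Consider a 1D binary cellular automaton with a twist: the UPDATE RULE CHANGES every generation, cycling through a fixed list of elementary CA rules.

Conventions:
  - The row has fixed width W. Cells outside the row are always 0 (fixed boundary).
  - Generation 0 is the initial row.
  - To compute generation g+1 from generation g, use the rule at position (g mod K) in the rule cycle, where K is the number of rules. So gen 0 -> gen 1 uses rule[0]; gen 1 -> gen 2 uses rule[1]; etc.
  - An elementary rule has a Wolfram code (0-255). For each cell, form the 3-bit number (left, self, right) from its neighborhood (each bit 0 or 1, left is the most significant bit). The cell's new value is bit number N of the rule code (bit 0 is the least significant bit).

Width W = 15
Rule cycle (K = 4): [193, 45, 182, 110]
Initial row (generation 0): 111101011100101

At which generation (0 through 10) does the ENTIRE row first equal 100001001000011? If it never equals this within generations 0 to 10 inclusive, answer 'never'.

Gen 0: 111101011100101
Gen 1 (rule 193): 011100001100000
Gen 2 (rule 45): 010001101001111
Gen 3 (rule 182): 111010011110110
Gen 4 (rule 110): 101110110011110
Gen 5 (rule 193): 000110010001110
Gen 6 (rule 45): 110100010101000
Gen 7 (rule 182): 001110111111100
Gen 8 (rule 110): 011011100000100
Gen 9 (rule 193): 001001101110001
Gen 10 (rule 45): 101001011000101

Answer: never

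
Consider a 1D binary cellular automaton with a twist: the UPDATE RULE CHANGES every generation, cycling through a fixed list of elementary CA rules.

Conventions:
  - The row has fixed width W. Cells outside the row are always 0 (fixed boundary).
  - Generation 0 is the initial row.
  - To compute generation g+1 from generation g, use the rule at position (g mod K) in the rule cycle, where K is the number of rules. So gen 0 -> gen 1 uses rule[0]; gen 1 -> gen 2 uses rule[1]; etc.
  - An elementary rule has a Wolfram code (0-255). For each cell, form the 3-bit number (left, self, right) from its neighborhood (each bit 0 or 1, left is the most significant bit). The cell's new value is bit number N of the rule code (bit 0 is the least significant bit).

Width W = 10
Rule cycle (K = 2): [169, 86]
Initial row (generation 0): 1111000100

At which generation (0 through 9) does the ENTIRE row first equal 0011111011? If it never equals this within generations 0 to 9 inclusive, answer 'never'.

Answer: 2

Derivation:
Gen 0: 1111000100
Gen 1 (rule 169): 1110010001
Gen 2 (rule 86): 0011111011
Gen 3 (rule 169): 1011110110
Gen 4 (rule 86): 1000010011
Gen 5 (rule 169): 0011000010
Gen 6 (rule 86): 0101100111
Gen 7 (rule 169): 0011000110
Gen 8 (rule 86): 0101101011
Gen 9 (rule 169): 0011010110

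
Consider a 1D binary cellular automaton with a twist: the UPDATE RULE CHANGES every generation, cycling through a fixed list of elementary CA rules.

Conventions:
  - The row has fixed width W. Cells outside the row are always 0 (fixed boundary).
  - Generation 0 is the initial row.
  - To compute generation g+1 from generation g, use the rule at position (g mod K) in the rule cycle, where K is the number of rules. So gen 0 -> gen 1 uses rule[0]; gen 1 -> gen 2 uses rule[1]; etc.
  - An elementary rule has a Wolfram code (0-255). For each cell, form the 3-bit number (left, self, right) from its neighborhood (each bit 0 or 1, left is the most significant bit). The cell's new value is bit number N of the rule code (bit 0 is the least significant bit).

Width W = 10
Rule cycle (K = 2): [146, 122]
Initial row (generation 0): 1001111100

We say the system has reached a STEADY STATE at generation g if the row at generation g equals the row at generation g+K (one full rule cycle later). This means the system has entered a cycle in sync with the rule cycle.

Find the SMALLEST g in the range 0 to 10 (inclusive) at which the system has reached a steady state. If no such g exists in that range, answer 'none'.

Answer: none

Derivation:
Gen 0: 1001111100
Gen 1 (rule 146): 0110111010
Gen 2 (rule 122): 1111101101
Gen 3 (rule 146): 0111000000
Gen 4 (rule 122): 1101100000
Gen 5 (rule 146): 0000010000
Gen 6 (rule 122): 0000101000
Gen 7 (rule 146): 0001000100
Gen 8 (rule 122): 0010101010
Gen 9 (rule 146): 0100000001
Gen 10 (rule 122): 1010000010
Gen 11 (rule 146): 0001000101
Gen 12 (rule 122): 0010101010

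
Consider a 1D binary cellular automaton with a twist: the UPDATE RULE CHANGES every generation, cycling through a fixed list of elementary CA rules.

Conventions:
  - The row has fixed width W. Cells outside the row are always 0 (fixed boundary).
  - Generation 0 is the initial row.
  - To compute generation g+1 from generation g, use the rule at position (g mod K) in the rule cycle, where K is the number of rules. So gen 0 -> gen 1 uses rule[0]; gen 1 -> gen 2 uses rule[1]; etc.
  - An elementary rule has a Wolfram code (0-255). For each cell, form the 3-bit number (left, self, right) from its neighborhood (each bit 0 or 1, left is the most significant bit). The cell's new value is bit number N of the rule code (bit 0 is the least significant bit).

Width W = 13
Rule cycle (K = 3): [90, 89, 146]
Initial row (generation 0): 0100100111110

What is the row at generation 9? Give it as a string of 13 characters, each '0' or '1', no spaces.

Answer: 0101100011010

Derivation:
Gen 0: 0100100111110
Gen 1 (rule 90): 1011011100011
Gen 2 (rule 89): 0011010111011
Gen 3 (rule 146): 0100000010000
Gen 4 (rule 90): 1010000101000
Gen 5 (rule 89): 0001110000111
Gen 6 (rule 146): 0010101001010
Gen 7 (rule 90): 0100000110001
Gen 8 (rule 89): 0011110111100
Gen 9 (rule 146): 0101100011010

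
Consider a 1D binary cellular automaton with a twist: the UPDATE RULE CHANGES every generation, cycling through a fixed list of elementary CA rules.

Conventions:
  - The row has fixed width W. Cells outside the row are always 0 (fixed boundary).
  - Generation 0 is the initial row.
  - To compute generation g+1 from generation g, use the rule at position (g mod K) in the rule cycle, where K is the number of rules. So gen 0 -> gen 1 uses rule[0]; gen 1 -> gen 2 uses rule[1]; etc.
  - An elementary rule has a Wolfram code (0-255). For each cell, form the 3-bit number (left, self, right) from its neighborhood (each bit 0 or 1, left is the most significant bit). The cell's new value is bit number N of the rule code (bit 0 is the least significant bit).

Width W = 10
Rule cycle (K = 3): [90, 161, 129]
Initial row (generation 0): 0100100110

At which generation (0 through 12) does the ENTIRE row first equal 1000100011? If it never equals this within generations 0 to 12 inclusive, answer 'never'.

Gen 0: 0100100110
Gen 1 (rule 90): 1011011111
Gen 2 (rule 161): 0100101110
Gen 3 (rule 129): 0000000100
Gen 4 (rule 90): 0000001010
Gen 5 (rule 161): 1111100100
Gen 6 (rule 129): 0111000001
Gen 7 (rule 90): 1101100010
Gen 8 (rule 161): 0010001000
Gen 9 (rule 129): 1000100011
Gen 10 (rule 90): 0101010111
Gen 11 (rule 161): 0010101010
Gen 12 (rule 129): 1000000000

Answer: 9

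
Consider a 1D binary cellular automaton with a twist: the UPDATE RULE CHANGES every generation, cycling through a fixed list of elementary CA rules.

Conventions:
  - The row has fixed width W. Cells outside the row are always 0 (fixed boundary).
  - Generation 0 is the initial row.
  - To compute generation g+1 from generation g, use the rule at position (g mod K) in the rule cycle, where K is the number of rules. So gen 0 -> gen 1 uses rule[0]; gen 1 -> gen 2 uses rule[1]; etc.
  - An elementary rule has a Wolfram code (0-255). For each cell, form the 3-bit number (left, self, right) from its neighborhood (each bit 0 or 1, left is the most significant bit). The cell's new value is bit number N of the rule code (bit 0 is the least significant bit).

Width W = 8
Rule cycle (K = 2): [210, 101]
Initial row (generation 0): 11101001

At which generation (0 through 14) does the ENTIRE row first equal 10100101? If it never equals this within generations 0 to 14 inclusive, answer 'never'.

Answer: 12

Derivation:
Gen 0: 11101001
Gen 1 (rule 210): 01100110
Gen 2 (rule 101): 00100010
Gen 3 (rule 210): 01010101
Gen 4 (rule 101): 01111111
Gen 5 (rule 210): 10111111
Gen 6 (rule 101): 11000001
Gen 7 (rule 210): 01100010
Gen 8 (rule 101): 00101010
Gen 9 (rule 210): 01000001
Gen 10 (rule 101): 01011101
Gen 11 (rule 210): 10001100
Gen 12 (rule 101): 10100101
Gen 13 (rule 210): 00011000
Gen 14 (rule 101): 11001011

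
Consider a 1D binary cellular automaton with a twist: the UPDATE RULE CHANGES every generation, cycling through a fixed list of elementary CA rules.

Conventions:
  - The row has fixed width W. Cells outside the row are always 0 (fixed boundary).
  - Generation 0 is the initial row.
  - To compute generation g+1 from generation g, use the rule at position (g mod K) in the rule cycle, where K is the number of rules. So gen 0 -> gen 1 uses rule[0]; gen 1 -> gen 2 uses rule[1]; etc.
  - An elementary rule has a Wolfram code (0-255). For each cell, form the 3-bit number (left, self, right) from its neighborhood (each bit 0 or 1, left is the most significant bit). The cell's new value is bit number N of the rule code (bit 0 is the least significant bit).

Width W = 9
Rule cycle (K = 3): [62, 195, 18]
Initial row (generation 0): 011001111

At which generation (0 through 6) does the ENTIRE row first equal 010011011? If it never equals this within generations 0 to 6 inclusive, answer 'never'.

Gen 0: 011001111
Gen 1 (rule 62): 110111000
Gen 2 (rule 195): 010011011
Gen 3 (rule 18): 101100000
Gen 4 (rule 62): 111010000
Gen 5 (rule 195): 011000111
Gen 6 (rule 18): 100101000

Answer: 2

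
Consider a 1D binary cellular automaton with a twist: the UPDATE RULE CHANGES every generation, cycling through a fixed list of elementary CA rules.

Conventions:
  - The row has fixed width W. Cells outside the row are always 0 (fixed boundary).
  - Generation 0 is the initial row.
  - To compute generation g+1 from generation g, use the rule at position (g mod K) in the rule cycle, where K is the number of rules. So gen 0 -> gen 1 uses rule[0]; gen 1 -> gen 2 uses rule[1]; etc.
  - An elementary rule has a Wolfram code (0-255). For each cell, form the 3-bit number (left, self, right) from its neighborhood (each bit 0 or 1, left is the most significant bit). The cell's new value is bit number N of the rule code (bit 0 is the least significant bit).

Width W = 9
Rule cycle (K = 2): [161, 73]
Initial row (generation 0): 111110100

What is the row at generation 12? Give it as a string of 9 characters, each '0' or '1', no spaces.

Answer: 100000000

Derivation:
Gen 0: 111110100
Gen 1 (rule 161): 011101001
Gen 2 (rule 73): 010100000
Gen 3 (rule 161): 001001111
Gen 4 (rule 73): 100001001
Gen 5 (rule 161): 001100000
Gen 6 (rule 73): 101101111
Gen 7 (rule 161): 010010110
Gen 8 (rule 73): 000000110
Gen 9 (rule 161): 111110000
Gen 10 (rule 73): 100010111
Gen 11 (rule 161): 001001010
Gen 12 (rule 73): 100000000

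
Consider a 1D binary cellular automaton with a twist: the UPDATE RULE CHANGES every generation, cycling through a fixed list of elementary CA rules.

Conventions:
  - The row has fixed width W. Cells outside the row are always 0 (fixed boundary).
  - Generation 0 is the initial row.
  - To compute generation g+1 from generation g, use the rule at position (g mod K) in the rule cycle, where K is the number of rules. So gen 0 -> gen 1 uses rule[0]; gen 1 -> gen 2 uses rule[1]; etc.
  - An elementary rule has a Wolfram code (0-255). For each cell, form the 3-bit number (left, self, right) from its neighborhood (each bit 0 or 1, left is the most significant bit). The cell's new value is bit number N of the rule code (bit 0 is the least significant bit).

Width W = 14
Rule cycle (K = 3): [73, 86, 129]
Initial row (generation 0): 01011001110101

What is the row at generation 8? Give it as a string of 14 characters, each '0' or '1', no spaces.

Gen 0: 01011001110101
Gen 1 (rule 73): 00011001010000
Gen 2 (rule 86): 00101111011000
Gen 3 (rule 129): 10000110000011
Gen 4 (rule 73): 00110110111011
Gen 5 (rule 86): 01010010001001
Gen 6 (rule 129): 00000000100000
Gen 7 (rule 73): 11111110001111
Gen 8 (rule 86): 00000011010001

Answer: 00000011010001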